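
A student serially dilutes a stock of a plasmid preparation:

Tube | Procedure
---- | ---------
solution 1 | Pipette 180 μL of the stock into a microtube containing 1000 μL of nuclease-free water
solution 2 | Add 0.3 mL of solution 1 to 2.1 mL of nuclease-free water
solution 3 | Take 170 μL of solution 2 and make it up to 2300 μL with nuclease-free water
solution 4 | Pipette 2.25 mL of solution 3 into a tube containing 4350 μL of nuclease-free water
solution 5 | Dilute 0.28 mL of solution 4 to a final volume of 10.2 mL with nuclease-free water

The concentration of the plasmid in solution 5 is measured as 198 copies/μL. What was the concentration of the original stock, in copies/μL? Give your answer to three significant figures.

1.50 × 10^7 copies/μL

Step 1: 180 μL + 1000 μL = 1180 μL total → factor 1180/180 = 6.5556
Step 2: 0.3 mL + 2.1 mL = 2.4 mL total → factor 2.4/0.3 = 8
Step 3: 170 μL brought to 2300 μL → factor 2300/170 = 13.529
Step 4: 2.25 mL + 4350 μL = 6.6 mL total → factor 6.6/2.25 = 2.9333
Step 5: 0.28 mL brought to 10.2 mL → factor 10.2/0.28 = 36.429
Overall dilution factor = 6.5556 × 8 × 13.529 × 2.9333 × 36.429 = 75820
Stock = 198 copies/μL × 75820 = 1.50 × 10^7 copies/μL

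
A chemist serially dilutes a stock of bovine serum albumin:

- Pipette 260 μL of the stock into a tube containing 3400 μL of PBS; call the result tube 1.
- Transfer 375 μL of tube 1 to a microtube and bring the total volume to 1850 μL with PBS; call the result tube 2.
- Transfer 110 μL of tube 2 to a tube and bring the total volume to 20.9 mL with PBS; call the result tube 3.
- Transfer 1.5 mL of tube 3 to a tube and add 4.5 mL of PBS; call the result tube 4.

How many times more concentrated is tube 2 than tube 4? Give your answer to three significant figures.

Step 1: 260 μL + 3400 μL = 3660 μL total → factor 3660/260 = 14.077
Step 2: 375 μL brought to 1850 μL → factor 1850/375 = 4.9333
Step 3: 110 μL brought to 20.9 mL → factor 20900/110 = 190
Step 4: 1.5 mL + 4.5 mL = 6 mL total → factor 6/1.5 = 4
Dilution factor to tube 2 = 69.446; to tube 4 = 52779
[tube 2]/[tube 4] = (factor to tube 4)/(factor to tube 2) = 52779/69.446 = 760

760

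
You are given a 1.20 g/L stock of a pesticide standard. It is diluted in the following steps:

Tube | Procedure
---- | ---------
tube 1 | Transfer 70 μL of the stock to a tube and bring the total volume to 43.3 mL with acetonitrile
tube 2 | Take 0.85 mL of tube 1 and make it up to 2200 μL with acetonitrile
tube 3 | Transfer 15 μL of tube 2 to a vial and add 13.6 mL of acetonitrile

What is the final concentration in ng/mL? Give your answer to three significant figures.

Step 1: 70 μL brought to 43.3 mL → factor 43300/70 = 618.57
Step 2: 0.85 mL brought to 2200 μL → factor 2.2/0.85 = 2.5882
Step 3: 15 μL + 13.6 mL = 13615 μL total → factor 13615/15 = 907.67
Overall dilution factor = 618.57 × 2.5882 × 907.67 = 1.4532 × 10^6
Final = 1.20 g/L / 1.4532 × 10^6 = 8.258 × 10^-7 g/L = 0.826 ng/mL

0.826 ng/mL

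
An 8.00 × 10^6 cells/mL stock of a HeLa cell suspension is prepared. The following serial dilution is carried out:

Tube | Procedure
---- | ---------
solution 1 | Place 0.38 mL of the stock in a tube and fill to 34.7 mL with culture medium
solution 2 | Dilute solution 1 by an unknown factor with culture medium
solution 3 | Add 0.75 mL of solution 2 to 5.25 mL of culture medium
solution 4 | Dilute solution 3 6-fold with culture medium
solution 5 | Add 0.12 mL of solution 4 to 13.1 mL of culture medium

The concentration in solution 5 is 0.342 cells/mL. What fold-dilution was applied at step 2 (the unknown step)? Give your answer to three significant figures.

48.4-fold

Step 1: 0.38 mL brought to 34.7 mL → factor 34.7/0.38 = 91.316
Step 2: unknown factor x
Step 3: 0.75 mL + 5.25 mL = 6 mL total → factor 6/0.75 = 8
Step 4: 6-fold → factor 6
Step 5: 0.12 mL + 13.1 mL = 13.22 mL total → factor 13.22/0.12 = 110.17
Product of known-step factors = 4.8288 × 10^5
Overall factor = 8.00 × 10^6 cells/mL / (0.342 cells/mL) = 2.3392 × 10^7
x = 2.3392 × 10^7 / 4.8288 × 10^5 = 48.4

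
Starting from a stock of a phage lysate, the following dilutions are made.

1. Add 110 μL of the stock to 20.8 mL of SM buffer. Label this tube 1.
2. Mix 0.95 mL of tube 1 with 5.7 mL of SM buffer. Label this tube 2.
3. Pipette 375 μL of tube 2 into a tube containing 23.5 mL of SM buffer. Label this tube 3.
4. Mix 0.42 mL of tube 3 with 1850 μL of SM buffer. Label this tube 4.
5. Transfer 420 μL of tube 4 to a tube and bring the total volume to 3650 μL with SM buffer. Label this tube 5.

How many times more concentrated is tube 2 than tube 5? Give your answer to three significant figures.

Step 1: 110 μL + 20.8 mL = 20910 μL total → factor 20910/110 = 190.09
Step 2: 0.95 mL + 5.7 mL = 6.65 mL total → factor 6.65/0.95 = 7
Step 3: 375 μL + 23.5 mL = 23875 μL total → factor 23875/375 = 63.667
Step 4: 0.42 mL + 1850 μL = 2.27 mL total → factor 2.27/0.42 = 5.4048
Step 5: 420 μL brought to 3650 μL → factor 3650/420 = 8.6905
Dilution factor to tube 2 = 1330.6; to tube 5 = 3.9792 × 10^6
[tube 2]/[tube 5] = (factor to tube 5)/(factor to tube 2) = 3.9792 × 10^6/1330.6 = 2.99 × 10^3

2.99 × 10^3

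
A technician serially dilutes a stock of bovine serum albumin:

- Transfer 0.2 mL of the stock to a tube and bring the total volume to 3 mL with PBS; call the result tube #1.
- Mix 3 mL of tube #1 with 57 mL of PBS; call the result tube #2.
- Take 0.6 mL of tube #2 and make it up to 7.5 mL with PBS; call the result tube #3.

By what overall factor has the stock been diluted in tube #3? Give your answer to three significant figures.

Step 1: 0.2 mL brought to 3 mL → factor 3/0.2 = 15
Step 2: 3 mL + 57 mL = 60 mL total → factor 60/3 = 20
Step 3: 0.6 mL brought to 7.5 mL → factor 7.5/0.6 = 12.5
Overall dilution factor = 15 × 20 × 12.5 = 3750

3.75 × 10^3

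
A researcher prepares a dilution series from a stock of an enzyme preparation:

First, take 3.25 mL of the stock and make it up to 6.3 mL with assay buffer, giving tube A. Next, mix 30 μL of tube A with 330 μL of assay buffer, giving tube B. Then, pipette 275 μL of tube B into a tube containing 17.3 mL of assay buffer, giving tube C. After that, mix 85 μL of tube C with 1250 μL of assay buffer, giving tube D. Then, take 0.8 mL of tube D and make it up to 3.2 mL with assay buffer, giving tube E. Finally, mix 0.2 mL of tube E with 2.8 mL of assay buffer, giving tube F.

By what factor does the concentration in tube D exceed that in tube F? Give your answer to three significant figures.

Step 1: 3.25 mL brought to 6.3 mL → factor 6.3/3.25 = 1.9385
Step 2: 30 μL + 330 μL = 360 μL total → factor 360/30 = 12
Step 3: 275 μL + 17.3 mL = 17575 μL total → factor 17575/275 = 63.909
Step 4: 85 μL + 1250 μL = 1335 μL total → factor 1335/85 = 15.706
Step 5: 0.8 mL brought to 3.2 mL → factor 3.2/0.8 = 4
Step 6: 0.2 mL + 2.8 mL = 3 mL total → factor 3/0.2 = 15
Dilution factor to tube D = 23349; to tube F = 1.4009 × 10^6
[tube D]/[tube F] = (factor to tube F)/(factor to tube D) = 1.4009 × 10^6/23349 = 60.0

60.0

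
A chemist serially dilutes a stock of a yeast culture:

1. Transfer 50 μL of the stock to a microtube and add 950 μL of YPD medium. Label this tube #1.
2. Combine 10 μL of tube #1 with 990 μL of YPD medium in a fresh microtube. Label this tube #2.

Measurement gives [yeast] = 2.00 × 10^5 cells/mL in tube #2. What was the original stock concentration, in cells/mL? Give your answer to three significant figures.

Step 1: 50 μL + 950 μL = 1000 μL total → factor 1000/50 = 20
Step 2: 10 μL + 990 μL = 1000 μL total → factor 1000/10 = 100
Overall dilution factor = 20 × 100 = 2000
Stock = 2.00 × 10^5 cells/mL × 2000 = 4.00 × 10^8 cells/mL

4.00 × 10^8 cells/mL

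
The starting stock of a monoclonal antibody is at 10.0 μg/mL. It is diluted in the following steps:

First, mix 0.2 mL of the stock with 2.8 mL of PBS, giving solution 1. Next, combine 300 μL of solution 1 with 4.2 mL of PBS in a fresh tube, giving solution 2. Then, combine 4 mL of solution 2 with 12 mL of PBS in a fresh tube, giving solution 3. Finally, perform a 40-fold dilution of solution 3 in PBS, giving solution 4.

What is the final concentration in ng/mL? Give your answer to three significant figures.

Step 1: 0.2 mL + 2.8 mL = 3 mL total → factor 3/0.2 = 15
Step 2: 300 μL + 4.2 mL = 4500 μL total → factor 4500/300 = 15
Step 3: 4 mL + 12 mL = 16 mL total → factor 16/4 = 4
Step 4: 40-fold → factor 40
Overall dilution factor = 15 × 15 × 4 × 40 = 36000
Final = 10.0 μg/mL / 36000 = 0.0002778 μg/mL = 0.278 ng/mL

0.278 ng/mL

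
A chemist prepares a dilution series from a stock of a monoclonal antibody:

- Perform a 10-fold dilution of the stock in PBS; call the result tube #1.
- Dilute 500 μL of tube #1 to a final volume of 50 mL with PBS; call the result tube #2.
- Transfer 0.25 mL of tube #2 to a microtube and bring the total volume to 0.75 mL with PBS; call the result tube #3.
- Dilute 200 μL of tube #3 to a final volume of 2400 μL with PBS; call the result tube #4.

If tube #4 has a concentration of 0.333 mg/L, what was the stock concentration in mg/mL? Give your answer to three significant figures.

12.0 mg/mL

Step 1: 10-fold → factor 10
Step 2: 500 μL brought to 50 mL → factor 50000/500 = 100
Step 3: 0.25 mL brought to 0.75 mL → factor 0.75/0.25 = 3
Step 4: 200 μL brought to 2400 μL → factor 2400/200 = 12
Overall dilution factor = 10 × 100 × 3 × 12 = 36000
Stock = 0.333 mg/L × 36000 = 1.199 × 10^4 mg/L = 12.0 mg/mL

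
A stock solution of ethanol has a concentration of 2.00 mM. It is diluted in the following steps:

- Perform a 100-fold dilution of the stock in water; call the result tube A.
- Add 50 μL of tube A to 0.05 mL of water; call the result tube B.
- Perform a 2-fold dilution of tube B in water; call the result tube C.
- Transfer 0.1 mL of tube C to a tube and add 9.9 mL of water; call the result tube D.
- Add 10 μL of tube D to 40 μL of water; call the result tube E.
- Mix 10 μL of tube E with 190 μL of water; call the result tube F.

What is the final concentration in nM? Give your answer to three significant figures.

Step 1: 100-fold → factor 100
Step 2: 50 μL + 0.05 mL = 100 μL total → factor 100/50 = 2
Step 3: 2-fold → factor 2
Step 4: 0.1 mL + 9.9 mL = 10 mL total → factor 10/0.1 = 100
Step 5: 10 μL + 40 μL = 50 μL total → factor 50/10 = 5
Step 6: 10 μL + 190 μL = 200 μL total → factor 200/10 = 20
Overall dilution factor = 100 × 2 × 2 × 100 × 5 × 20 = 4 × 10^6
Final = 2.00 mM / 4 × 10^6 = 5.000 × 10^-7 mM = 0.500 nM

0.500 nM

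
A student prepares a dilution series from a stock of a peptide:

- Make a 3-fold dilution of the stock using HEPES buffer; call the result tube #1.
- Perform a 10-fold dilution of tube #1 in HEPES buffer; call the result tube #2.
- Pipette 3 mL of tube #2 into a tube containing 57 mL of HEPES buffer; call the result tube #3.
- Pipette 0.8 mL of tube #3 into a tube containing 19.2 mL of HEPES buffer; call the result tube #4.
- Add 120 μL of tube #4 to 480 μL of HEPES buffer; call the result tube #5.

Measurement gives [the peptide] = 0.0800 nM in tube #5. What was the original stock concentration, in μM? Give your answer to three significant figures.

Step 1: 3-fold → factor 3
Step 2: 10-fold → factor 10
Step 3: 3 mL + 57 mL = 60 mL total → factor 60/3 = 20
Step 4: 0.8 mL + 19.2 mL = 20 mL total → factor 20/0.8 = 25
Step 5: 120 μL + 480 μL = 600 μL total → factor 600/120 = 5
Overall dilution factor = 3 × 10 × 20 × 25 × 5 = 75000
Stock = 0.0800 nM × 75000 = 6000 nM = 6.00 μM

6.00 μM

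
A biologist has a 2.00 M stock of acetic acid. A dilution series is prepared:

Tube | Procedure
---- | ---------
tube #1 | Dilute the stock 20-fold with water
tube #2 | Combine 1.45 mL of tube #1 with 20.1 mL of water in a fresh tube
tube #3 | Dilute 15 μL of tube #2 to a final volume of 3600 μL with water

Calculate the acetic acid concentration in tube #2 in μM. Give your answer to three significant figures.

6.73 × 10^3 μM

Step 1: 20-fold → factor 20
Step 2: 1.45 mL + 20.1 mL = 21.55 mL total → factor 21.55/1.45 = 14.862
Dilution factor through tube #2 = 20 × 14.862 = 297.24
[tube #2] = 2.00 M / 297.24 = 0.006729 M = 6.73 × 10^3 μM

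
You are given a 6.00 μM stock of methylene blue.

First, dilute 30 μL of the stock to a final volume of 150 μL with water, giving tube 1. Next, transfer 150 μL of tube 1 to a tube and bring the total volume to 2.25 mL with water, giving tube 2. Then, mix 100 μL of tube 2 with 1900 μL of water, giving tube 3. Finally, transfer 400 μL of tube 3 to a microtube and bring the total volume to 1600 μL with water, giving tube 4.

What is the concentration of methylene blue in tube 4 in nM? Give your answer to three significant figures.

1.00 nM

Step 1: 30 μL brought to 150 μL → factor 150/30 = 5
Step 2: 150 μL brought to 2.25 mL → factor 2250/150 = 15
Step 3: 100 μL + 1900 μL = 2000 μL total → factor 2000/100 = 20
Step 4: 400 μL brought to 1600 μL → factor 1600/400 = 4
Overall dilution factor = 5 × 15 × 20 × 4 = 6000
Final = 6.00 μM / 6000 = 0.001000 μM = 1.00 nM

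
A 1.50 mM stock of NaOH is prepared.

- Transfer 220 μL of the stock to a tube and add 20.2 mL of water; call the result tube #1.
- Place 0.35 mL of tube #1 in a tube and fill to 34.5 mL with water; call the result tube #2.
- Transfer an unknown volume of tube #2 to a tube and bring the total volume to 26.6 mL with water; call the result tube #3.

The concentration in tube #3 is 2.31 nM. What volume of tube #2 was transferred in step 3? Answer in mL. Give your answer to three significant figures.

0.375 mL

Step 1: 220 μL + 20.2 mL = 20420 μL total → factor 20420/220 = 92.818
Step 2: 0.35 mL brought to 34.5 mL → factor 34.5/0.35 = 98.571
Step 3: v brought to 26.6 mL → factor = 26.6 mL/v
Product of known-step factors = 9149.2
Overall factor = 1.50 mM / (2.31 nM) = 6.4935 × 10^5
Step-3 factor = 6.4935 × 10^5 / 9149.2 = 70.973
v = 26.6 mL / 70.973 = 0.375 mL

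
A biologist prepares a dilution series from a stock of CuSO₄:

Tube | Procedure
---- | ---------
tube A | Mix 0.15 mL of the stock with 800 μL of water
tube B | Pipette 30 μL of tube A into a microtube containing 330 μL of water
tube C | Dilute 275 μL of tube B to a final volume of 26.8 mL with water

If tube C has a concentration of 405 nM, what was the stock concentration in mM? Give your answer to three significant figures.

Step 1: 0.15 mL + 800 μL = 0.95 mL total → factor 0.95/0.15 = 6.3333
Step 2: 30 μL + 330 μL = 360 μL total → factor 360/30 = 12
Step 3: 275 μL brought to 26.8 mL → factor 26800/275 = 97.455
Overall dilution factor = 6.3333 × 12 × 97.455 = 7406.5
Stock = 405 nM × 7406.5 = 3.000 × 10^6 nM = 3.00 mM

3.00 mM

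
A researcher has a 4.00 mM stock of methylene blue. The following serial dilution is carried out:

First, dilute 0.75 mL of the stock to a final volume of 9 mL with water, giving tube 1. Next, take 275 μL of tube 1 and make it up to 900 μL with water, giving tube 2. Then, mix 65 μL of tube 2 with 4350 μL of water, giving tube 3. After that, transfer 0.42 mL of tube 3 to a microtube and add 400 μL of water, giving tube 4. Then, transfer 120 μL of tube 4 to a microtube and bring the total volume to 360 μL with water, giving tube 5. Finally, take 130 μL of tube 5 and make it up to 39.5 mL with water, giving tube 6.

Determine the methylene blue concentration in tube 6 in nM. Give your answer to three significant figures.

Step 1: 0.75 mL brought to 9 mL → factor 9/0.75 = 12
Step 2: 275 μL brought to 900 μL → factor 900/275 = 3.2727
Step 3: 65 μL + 4350 μL = 4415 μL total → factor 4415/65 = 67.923
Step 4: 0.42 mL + 400 μL = 0.82 mL total → factor 0.82/0.42 = 1.9524
Step 5: 120 μL brought to 360 μL → factor 360/120 = 3
Step 6: 130 μL brought to 39.5 mL → factor 39500/130 = 303.85
Overall dilution factor = 12 × 3.2727 × 67.923 × 1.9524 × 3 × 303.85 = 4.7473 × 10^6
Final = 4.00 mM / 4.7473 × 10^6 = 8.426 × 10^-7 mM = 0.843 nM

0.843 nM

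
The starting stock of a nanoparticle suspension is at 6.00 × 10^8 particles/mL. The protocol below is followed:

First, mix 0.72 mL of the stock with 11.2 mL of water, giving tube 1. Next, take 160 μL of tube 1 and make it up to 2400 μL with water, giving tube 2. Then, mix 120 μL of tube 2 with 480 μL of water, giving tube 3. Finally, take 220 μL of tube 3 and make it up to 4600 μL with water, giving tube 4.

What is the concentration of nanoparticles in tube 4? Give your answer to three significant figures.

2.31 × 10^4 particles/mL

Step 1: 0.72 mL + 11.2 mL = 11.92 mL total → factor 11.92/0.72 = 16.556
Step 2: 160 μL brought to 2400 μL → factor 2400/160 = 15
Step 3: 120 μL + 480 μL = 600 μL total → factor 600/120 = 5
Step 4: 220 μL brought to 4600 μL → factor 4600/220 = 20.909
Overall dilution factor = 16.556 × 15 × 5 × 20.909 = 25962
Final = 6.00 × 10^8 particles/mL / 25962 = 2.31 × 10^4 particles/mL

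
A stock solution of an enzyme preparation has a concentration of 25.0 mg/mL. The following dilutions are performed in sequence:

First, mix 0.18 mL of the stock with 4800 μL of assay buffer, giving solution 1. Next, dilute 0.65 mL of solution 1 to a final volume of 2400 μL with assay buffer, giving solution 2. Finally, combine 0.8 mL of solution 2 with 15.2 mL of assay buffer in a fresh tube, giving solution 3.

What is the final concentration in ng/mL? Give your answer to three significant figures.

1.22 × 10^4 ng/mL

Step 1: 0.18 mL + 4800 μL = 4.98 mL total → factor 4.98/0.18 = 27.667
Step 2: 0.65 mL brought to 2400 μL → factor 2.4/0.65 = 3.6923
Step 3: 0.8 mL + 15.2 mL = 16 mL total → factor 16/0.8 = 20
Overall dilution factor = 27.667 × 3.6923 × 20 = 2043.1
Final = 25.0 mg/mL / 2043.1 = 0.01224 mg/mL = 1.22 × 10^4 ng/mL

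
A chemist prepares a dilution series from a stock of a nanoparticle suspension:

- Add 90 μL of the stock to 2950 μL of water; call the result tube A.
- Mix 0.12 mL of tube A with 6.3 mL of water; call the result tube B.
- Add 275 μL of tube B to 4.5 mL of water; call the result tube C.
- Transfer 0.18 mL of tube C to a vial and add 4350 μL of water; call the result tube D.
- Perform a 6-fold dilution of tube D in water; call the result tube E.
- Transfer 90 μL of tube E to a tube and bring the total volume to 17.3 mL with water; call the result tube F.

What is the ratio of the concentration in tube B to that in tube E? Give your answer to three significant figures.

Step 1: 90 μL + 2950 μL = 3040 μL total → factor 3040/90 = 33.778
Step 2: 0.12 mL + 6.3 mL = 6.42 mL total → factor 6.42/0.12 = 53.5
Step 3: 275 μL + 4.5 mL = 4775 μL total → factor 4775/275 = 17.364
Step 4: 0.18 mL + 4350 μL = 4.53 mL total → factor 4.53/0.18 = 25.167
Step 5: 6-fold → factor 6
Dilution factor to tube B = 1807.1; to tube E = 4.7381 × 10^6
[tube B]/[tube E] = (factor to tube E)/(factor to tube B) = 4.7381 × 10^6/1807.1 = 2.62 × 10^3

2.62 × 10^3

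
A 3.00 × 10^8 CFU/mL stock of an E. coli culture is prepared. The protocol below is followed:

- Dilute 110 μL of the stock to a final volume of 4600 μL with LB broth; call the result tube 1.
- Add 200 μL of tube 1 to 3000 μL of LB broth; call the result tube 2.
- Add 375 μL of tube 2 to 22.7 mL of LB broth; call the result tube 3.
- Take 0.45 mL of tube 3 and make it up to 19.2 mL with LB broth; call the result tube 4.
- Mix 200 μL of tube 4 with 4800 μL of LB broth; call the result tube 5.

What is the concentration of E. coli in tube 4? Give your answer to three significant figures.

Step 1: 110 μL brought to 4600 μL → factor 4600/110 = 41.818
Step 2: 200 μL + 3000 μL = 3200 μL total → factor 3200/200 = 16
Step 3: 375 μL + 22.7 mL = 23075 μL total → factor 23075/375 = 61.533
Step 4: 0.45 mL brought to 19.2 mL → factor 19.2/0.45 = 42.667
Dilution factor through tube 4 = 41.818 × 16 × 61.533 × 42.667 = 1.7566 × 10^6
[tube 4] = 3.00 × 10^8 CFU/mL / 1.7566 × 10^6 = 171 CFU/mL

171 CFU/mL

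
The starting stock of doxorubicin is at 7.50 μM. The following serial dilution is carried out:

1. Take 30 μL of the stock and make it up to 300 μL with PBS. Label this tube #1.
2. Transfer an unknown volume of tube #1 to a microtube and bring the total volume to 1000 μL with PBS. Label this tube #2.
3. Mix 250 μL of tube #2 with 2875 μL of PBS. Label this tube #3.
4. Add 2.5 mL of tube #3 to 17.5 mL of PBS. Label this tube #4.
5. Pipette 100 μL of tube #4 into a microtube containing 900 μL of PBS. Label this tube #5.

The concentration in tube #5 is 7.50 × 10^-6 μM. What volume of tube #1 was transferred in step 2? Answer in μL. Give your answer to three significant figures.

Step 1: 30 μL brought to 300 μL → factor 300/30 = 10
Step 2: v brought to 1000 μL → factor = 1000 μL/v
Step 3: 250 μL + 2875 μL = 3125 μL total → factor 3125/250 = 12.5
Step 4: 2.5 mL + 17.5 mL = 20 mL total → factor 20/2.5 = 8
Step 5: 100 μL + 900 μL = 1000 μL total → factor 1000/100 = 10
Product of known-step factors = 10000
Overall factor = 7.50 μM / (7.50 × 10^-6 μM) = 1 × 10^6
Step-2 factor = 1 × 10^6 / 10000 = 100
v = 1000 μL / 100 = 10.0 μL

10.0 μL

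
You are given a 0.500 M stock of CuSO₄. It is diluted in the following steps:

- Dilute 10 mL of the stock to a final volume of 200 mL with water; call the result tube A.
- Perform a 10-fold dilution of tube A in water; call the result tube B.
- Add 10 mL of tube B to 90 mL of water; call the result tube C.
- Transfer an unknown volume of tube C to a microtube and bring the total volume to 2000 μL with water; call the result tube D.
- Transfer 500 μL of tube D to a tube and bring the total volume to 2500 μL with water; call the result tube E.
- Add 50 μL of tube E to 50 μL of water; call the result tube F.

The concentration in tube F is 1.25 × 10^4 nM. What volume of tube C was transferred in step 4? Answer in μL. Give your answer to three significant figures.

Step 1: 10 mL brought to 200 mL → factor 200/10 = 20
Step 2: 10-fold → factor 10
Step 3: 10 mL + 90 mL = 100 mL total → factor 100/10 = 10
Step 4: v brought to 2000 μL → factor = 2000 μL/v
Step 5: 500 μL brought to 2500 μL → factor 2500/500 = 5
Step 6: 50 μL + 50 μL = 100 μL total → factor 100/50 = 2
Product of known-step factors = 20000
Overall factor = 0.500 M / (1.25 × 10^4 nM) = 40000
Step-4 factor = 40000 / 20000 = 2
v = 2000 μL / 2 = 1.00 × 10^3 μL

1.00 × 10^3 μL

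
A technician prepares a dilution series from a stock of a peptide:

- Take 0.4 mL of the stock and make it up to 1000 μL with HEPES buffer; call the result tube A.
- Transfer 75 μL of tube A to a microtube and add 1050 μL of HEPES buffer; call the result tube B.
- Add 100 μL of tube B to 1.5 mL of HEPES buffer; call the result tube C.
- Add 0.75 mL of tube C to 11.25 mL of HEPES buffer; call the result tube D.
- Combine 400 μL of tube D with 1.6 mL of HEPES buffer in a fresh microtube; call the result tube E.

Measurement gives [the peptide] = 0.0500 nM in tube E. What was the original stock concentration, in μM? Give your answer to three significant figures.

2.40 μM

Step 1: 0.4 mL brought to 1000 μL → factor 1/0.4 = 2.5
Step 2: 75 μL + 1050 μL = 1125 μL total → factor 1125/75 = 15
Step 3: 100 μL + 1.5 mL = 1600 μL total → factor 1600/100 = 16
Step 4: 0.75 mL + 11.25 mL = 12 mL total → factor 12/0.75 = 16
Step 5: 400 μL + 1.6 mL = 2000 μL total → factor 2000/400 = 5
Overall dilution factor = 2.5 × 15 × 16 × 16 × 5 = 48000
Stock = 0.0500 nM × 48000 = 2400 nM = 2.40 μM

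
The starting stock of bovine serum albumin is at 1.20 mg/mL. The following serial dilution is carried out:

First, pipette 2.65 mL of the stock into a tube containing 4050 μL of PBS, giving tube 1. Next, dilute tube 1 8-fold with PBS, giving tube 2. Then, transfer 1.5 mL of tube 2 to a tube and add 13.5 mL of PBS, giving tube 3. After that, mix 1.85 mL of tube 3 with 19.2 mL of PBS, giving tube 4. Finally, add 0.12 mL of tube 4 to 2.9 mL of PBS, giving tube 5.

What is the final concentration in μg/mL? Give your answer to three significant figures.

0.0207 μg/mL

Step 1: 2.65 mL + 4050 μL = 6.7 mL total → factor 6.7/2.65 = 2.5283
Step 2: 8-fold → factor 8
Step 3: 1.5 mL + 13.5 mL = 15 mL total → factor 15/1.5 = 10
Step 4: 1.85 mL + 19.2 mL = 21.05 mL total → factor 21.05/1.85 = 11.378
Step 5: 0.12 mL + 2.9 mL = 3.02 mL total → factor 3.02/0.12 = 25.167
Overall dilution factor = 2.5283 × 8 × 10 × 11.378 × 25.167 = 57920
Final = 1.20 mg/mL / 57920 = 2.072 × 10^-5 mg/mL = 0.0207 μg/mL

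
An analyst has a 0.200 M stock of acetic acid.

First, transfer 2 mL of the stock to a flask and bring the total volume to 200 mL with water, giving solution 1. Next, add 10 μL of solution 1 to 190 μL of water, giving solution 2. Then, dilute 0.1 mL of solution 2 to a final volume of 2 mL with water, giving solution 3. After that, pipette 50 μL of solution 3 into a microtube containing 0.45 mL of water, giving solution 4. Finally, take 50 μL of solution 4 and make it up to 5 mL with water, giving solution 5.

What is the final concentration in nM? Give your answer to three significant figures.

Step 1: 2 mL brought to 200 mL → factor 200/2 = 100
Step 2: 10 μL + 190 μL = 200 μL total → factor 200/10 = 20
Step 3: 0.1 mL brought to 2 mL → factor 2/0.1 = 20
Step 4: 50 μL + 0.45 mL = 500 μL total → factor 500/50 = 10
Step 5: 50 μL brought to 5 mL → factor 5000/50 = 100
Overall dilution factor = 100 × 20 × 20 × 10 × 100 = 4 × 10^7
Final = 0.200 M / 4 × 10^7 = 5.000 × 10^-9 M = 5.00 nM

5.00 nM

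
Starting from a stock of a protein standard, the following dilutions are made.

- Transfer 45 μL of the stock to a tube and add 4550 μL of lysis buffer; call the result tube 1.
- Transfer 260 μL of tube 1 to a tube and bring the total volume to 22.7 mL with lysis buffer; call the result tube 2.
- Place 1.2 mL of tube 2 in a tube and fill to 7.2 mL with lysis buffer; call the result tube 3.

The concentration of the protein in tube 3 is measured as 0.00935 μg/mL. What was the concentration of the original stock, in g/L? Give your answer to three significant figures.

0.500 g/L

Step 1: 45 μL + 4550 μL = 4595 μL total → factor 4595/45 = 102.11
Step 2: 260 μL brought to 22.7 mL → factor 22700/260 = 87.308
Step 3: 1.2 mL brought to 7.2 mL → factor 7.2/1.2 = 6
Overall dilution factor = 102.11 × 87.308 × 6 = 53491
Stock = 0.00935 μg/mL × 53491 = 500.1 μg/mL = 0.500 g/L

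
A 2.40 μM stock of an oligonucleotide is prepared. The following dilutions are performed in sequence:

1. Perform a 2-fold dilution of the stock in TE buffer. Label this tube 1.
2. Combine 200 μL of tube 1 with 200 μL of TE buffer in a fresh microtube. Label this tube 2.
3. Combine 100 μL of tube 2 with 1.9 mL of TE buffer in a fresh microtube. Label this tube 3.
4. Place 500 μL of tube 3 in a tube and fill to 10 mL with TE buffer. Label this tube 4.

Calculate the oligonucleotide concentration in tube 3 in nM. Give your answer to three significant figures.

30.0 nM

Step 1: 2-fold → factor 2
Step 2: 200 μL + 200 μL = 400 μL total → factor 400/200 = 2
Step 3: 100 μL + 1.9 mL = 2000 μL total → factor 2000/100 = 20
Dilution factor through tube 3 = 2 × 2 × 20 = 80
[tube 3] = 2.40 μM / 80 = 0.03000 μM = 30.0 nM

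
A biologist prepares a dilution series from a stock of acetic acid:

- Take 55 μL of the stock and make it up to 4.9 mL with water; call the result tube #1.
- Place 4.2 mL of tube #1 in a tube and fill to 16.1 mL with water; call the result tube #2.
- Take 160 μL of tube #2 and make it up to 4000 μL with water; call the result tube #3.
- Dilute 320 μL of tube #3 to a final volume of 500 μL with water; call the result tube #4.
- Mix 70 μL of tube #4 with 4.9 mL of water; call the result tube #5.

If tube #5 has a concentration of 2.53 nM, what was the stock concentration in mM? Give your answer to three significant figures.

2.40 mM

Step 1: 55 μL brought to 4.9 mL → factor 4900/55 = 89.091
Step 2: 4.2 mL brought to 16.1 mL → factor 16.1/4.2 = 3.8333
Step 3: 160 μL brought to 4000 μL → factor 4000/160 = 25
Step 4: 320 μL brought to 500 μL → factor 500/320 = 1.5625
Step 5: 70 μL + 4.9 mL = 4970 μL total → factor 4970/70 = 71
Overall dilution factor = 89.091 × 3.8333 × 25 × 1.5625 × 71 = 9.4717 × 10^5
Stock = 2.53 nM × 9.4717 × 10^5 = 2.396 × 10^6 nM = 2.40 mM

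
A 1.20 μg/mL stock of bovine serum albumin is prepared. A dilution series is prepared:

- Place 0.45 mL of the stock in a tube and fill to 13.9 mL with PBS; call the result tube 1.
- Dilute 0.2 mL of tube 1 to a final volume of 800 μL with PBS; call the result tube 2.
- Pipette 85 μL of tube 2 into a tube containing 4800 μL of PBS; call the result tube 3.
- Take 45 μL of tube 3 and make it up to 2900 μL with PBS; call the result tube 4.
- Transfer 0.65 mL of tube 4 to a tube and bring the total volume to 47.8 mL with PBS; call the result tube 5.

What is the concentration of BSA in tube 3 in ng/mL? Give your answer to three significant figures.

Step 1: 0.45 mL brought to 13.9 mL → factor 13.9/0.45 = 30.889
Step 2: 0.2 mL brought to 800 μL → factor 0.8/0.2 = 4
Step 3: 85 μL + 4800 μL = 4885 μL total → factor 4885/85 = 57.471
Dilution factor through tube 3 = 30.889 × 4 × 57.471 = 7100.8
[tube 3] = 1.20 μg/mL / 7100.8 = 0.0001690 μg/mL = 0.169 ng/mL

0.169 ng/mL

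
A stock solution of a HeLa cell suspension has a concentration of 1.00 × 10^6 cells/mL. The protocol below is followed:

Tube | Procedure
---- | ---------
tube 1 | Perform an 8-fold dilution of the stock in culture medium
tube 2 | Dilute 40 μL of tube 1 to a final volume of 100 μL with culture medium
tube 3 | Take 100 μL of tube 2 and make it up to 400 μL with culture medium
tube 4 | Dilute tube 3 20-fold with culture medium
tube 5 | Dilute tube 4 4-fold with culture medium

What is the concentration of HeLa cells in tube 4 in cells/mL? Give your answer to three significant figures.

625 cells/mL

Step 1: 8-fold → factor 8
Step 2: 40 μL brought to 100 μL → factor 100/40 = 2.5
Step 3: 100 μL brought to 400 μL → factor 400/100 = 4
Step 4: 20-fold → factor 20
Dilution factor through tube 4 = 8 × 2.5 × 4 × 20 = 1600
[tube 4] = 1.00 × 10^6 cells/mL / 1600 = 625 cells/mL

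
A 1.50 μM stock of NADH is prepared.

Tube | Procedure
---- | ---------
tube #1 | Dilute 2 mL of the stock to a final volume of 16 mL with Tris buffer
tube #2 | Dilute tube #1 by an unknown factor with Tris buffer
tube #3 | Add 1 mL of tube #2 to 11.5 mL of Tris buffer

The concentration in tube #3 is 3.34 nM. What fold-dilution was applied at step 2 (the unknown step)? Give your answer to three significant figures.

4.49-fold

Step 1: 2 mL brought to 16 mL → factor 16/2 = 8
Step 2: unknown factor x
Step 3: 1 mL + 11.5 mL = 12.5 mL total → factor 12.5/1 = 12.5
Product of known-step factors = 100
Overall factor = 1.50 μM / (3.34 nM) = 449.1
x = 449.1 / 100 = 4.49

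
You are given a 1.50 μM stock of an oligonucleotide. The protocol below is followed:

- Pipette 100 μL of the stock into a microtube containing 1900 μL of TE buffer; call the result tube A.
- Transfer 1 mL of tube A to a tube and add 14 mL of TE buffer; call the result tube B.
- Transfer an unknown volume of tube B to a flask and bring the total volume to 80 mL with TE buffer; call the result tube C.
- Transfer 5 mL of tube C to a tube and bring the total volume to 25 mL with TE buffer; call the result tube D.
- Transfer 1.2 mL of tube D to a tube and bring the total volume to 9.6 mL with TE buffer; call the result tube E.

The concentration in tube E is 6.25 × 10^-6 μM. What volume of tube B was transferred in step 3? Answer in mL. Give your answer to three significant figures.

4.00 mL

Step 1: 100 μL + 1900 μL = 2000 μL total → factor 2000/100 = 20
Step 2: 1 mL + 14 mL = 15 mL total → factor 15/1 = 15
Step 3: v brought to 80 mL → factor = 80 mL/v
Step 4: 5 mL brought to 25 mL → factor 25/5 = 5
Step 5: 1.2 mL brought to 9.6 mL → factor 9.6/1.2 = 8
Product of known-step factors = 12000
Overall factor = 1.50 μM / (6.25 × 10^-6 μM) = 2.4 × 10^5
Step-3 factor = 2.4 × 10^5 / 12000 = 20
v = 80 mL / 20 = 4.00 mL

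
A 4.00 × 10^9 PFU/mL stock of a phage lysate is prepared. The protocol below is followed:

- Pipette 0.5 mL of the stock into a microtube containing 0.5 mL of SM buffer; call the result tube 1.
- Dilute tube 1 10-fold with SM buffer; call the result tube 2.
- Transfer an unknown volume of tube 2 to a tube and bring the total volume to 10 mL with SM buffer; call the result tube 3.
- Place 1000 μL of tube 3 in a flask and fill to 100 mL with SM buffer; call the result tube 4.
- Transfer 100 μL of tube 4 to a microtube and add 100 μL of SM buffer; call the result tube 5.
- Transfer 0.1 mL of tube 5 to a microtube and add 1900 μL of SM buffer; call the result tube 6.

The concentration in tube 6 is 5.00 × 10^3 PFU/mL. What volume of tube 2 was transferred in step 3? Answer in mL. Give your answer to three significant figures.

1.00 mL

Step 1: 0.5 mL + 0.5 mL = 1 mL total → factor 1/0.5 = 2
Step 2: 10-fold → factor 10
Step 3: v brought to 10 mL → factor = 10 mL/v
Step 4: 1000 μL brought to 100 mL → factor 1 × 10^5/1000 = 100
Step 5: 100 μL + 100 μL = 200 μL total → factor 200/100 = 2
Step 6: 0.1 mL + 1900 μL = 2 mL total → factor 2/0.1 = 20
Product of known-step factors = 80000
Overall factor = 4.00 × 10^9 PFU/mL / (5.00 × 10^3 PFU/mL) = 8 × 10^5
Step-3 factor = 8 × 10^5 / 80000 = 10
v = 10 mL / 10 = 1.00 mL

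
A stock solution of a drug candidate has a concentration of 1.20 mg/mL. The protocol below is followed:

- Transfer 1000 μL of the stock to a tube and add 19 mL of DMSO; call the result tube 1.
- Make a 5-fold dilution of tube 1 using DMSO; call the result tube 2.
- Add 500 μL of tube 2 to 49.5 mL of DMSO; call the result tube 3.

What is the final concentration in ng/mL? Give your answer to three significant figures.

Step 1: 1000 μL + 19 mL = 20000 μL total → factor 20000/1000 = 20
Step 2: 5-fold → factor 5
Step 3: 500 μL + 49.5 mL = 50000 μL total → factor 50000/500 = 100
Overall dilution factor = 20 × 5 × 100 = 10000
Final = 1.20 mg/mL / 10000 = 0.0001200 mg/mL = 120 ng/mL

120 ng/mL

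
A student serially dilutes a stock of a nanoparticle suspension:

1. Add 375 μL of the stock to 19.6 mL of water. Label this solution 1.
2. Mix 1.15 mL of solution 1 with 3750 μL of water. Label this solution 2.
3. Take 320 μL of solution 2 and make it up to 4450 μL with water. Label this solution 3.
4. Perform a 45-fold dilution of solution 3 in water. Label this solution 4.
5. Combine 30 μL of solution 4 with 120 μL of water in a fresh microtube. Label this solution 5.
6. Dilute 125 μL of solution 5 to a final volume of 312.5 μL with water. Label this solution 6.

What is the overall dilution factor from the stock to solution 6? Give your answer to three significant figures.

1.78 × 10^6

Step 1: 375 μL + 19.6 mL = 19975 μL total → factor 19975/375 = 53.267
Step 2: 1.15 mL + 3750 μL = 4.9 mL total → factor 4.9/1.15 = 4.2609
Step 3: 320 μL brought to 4450 μL → factor 4450/320 = 13.906
Step 4: 45-fold → factor 45
Step 5: 30 μL + 120 μL = 150 μL total → factor 150/30 = 5
Step 6: 125 μL brought to 312.5 μL → factor 312.5/125 = 2.5
Overall dilution factor = 53.267 × 4.2609 × 13.906 × 45 × 5 × 2.5 = 1.7754 × 10^6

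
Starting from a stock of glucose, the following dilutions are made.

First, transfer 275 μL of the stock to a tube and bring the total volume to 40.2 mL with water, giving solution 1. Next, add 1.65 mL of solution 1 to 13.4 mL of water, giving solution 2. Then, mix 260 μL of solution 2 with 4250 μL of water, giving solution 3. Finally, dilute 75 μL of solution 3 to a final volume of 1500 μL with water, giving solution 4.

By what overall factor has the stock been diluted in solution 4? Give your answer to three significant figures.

4.63 × 10^5

Step 1: 275 μL brought to 40.2 mL → factor 40200/275 = 146.18
Step 2: 1.65 mL + 13.4 mL = 15.05 mL total → factor 15.05/1.65 = 9.1212
Step 3: 260 μL + 4250 μL = 4510 μL total → factor 4510/260 = 17.346
Step 4: 75 μL brought to 1500 μL → factor 1500/75 = 20
Overall dilution factor = 146.18 × 9.1212 × 17.346 × 20 = 4.6257 × 10^5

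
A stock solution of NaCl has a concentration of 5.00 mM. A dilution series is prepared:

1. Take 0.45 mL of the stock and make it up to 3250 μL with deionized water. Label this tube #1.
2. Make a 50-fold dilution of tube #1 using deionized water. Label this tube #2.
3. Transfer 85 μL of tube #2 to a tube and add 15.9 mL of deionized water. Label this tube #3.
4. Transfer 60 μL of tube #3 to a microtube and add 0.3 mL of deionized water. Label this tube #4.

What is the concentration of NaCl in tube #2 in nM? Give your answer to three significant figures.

Step 1: 0.45 mL brought to 3250 μL → factor 3.25/0.45 = 7.2222
Step 2: 50-fold → factor 50
Dilution factor through tube #2 = 7.2222 × 50 = 361.11
[tube #2] = 5.00 mM / 361.11 = 0.01385 mM = 1.38 × 10^4 nM

1.38 × 10^4 nM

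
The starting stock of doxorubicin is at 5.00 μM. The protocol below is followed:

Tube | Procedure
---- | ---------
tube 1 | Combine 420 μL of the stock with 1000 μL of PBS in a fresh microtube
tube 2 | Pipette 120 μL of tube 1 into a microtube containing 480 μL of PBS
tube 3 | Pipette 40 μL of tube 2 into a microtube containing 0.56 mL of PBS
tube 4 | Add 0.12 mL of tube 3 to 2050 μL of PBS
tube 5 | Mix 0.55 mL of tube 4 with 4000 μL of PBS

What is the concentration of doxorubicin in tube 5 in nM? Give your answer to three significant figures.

Step 1: 420 μL + 1000 μL = 1420 μL total → factor 1420/420 = 3.381
Step 2: 120 μL + 480 μL = 600 μL total → factor 600/120 = 5
Step 3: 40 μL + 0.56 mL = 600 μL total → factor 600/40 = 15
Step 4: 0.12 mL + 2050 μL = 2.17 mL total → factor 2.17/0.12 = 18.083
Step 5: 0.55 mL + 4000 μL = 4.55 mL total → factor 4.55/0.55 = 8.2727
Overall dilution factor = 3.381 × 5 × 15 × 18.083 × 8.2727 = 37934
Final = 5.00 μM / 37934 = 0.0001318 μM = 0.132 nM

0.132 nM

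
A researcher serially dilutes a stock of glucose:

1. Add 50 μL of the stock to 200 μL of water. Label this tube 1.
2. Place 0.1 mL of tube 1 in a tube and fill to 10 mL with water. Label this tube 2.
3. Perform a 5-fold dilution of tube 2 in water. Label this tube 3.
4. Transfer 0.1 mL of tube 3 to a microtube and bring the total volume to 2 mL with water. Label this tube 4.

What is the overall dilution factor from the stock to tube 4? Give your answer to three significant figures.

5.00 × 10^4

Step 1: 50 μL + 200 μL = 250 μL total → factor 250/50 = 5
Step 2: 0.1 mL brought to 10 mL → factor 10/0.1 = 100
Step 3: 5-fold → factor 5
Step 4: 0.1 mL brought to 2 mL → factor 2/0.1 = 20
Overall dilution factor = 5 × 100 × 5 × 20 = 50000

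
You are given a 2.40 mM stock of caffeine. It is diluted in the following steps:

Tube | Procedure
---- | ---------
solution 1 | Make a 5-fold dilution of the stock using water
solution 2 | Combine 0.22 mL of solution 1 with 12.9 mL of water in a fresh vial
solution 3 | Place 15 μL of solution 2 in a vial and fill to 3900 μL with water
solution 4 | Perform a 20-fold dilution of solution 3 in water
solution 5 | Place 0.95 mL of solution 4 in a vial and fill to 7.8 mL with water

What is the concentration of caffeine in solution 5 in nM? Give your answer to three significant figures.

0.189 nM

Step 1: 5-fold → factor 5
Step 2: 0.22 mL + 12.9 mL = 13.12 mL total → factor 13.12/0.22 = 59.636
Step 3: 15 μL brought to 3900 μL → factor 3900/15 = 260
Step 4: 20-fold → factor 20
Step 5: 0.95 mL brought to 7.8 mL → factor 7.8/0.95 = 8.2105
Overall dilution factor = 5 × 59.636 × 260 × 20 × 8.2105 = 1.2731 × 10^7
Final = 2.40 mM / 1.2731 × 10^7 = 1.885 × 10^-7 mM = 0.189 nM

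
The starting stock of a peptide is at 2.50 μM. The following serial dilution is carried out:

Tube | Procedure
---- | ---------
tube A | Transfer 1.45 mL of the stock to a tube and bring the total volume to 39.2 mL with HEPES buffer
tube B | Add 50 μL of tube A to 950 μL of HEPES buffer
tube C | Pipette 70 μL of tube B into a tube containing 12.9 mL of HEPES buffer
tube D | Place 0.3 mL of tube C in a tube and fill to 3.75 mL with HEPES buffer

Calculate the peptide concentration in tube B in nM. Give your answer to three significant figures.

Step 1: 1.45 mL brought to 39.2 mL → factor 39.2/1.45 = 27.034
Step 2: 50 μL + 950 μL = 1000 μL total → factor 1000/50 = 20
Dilution factor through tube B = 27.034 × 20 = 540.69
[tube B] = 2.50 μM / 540.69 = 0.004624 μM = 4.62 nM

4.62 nM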